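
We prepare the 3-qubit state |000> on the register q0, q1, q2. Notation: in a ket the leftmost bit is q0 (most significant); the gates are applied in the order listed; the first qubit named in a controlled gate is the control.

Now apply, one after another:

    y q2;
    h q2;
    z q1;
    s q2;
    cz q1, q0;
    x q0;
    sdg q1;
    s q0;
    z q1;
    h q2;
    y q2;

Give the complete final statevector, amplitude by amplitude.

After the circuit, the state carries amplitude -1/2 + I/2 on |100>, -1/2 - I/2 on |101>, and 0 on every other basis state.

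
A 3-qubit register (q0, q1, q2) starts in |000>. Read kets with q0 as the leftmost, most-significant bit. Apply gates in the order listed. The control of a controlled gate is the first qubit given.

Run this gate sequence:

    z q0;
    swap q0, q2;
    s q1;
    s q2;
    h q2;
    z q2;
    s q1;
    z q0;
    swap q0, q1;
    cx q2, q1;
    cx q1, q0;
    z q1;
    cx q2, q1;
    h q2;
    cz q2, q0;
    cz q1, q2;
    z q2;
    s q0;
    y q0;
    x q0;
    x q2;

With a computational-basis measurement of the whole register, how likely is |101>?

Outcome |101> occurs with probability 1/4.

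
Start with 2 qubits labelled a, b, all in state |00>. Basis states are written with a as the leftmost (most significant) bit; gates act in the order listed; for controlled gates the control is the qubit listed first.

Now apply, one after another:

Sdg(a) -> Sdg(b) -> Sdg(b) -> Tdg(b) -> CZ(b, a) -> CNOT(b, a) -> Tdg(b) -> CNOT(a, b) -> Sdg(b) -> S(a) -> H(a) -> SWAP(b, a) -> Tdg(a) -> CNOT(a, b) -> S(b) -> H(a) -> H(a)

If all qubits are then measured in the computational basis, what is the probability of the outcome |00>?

Outcome |00> occurs with probability 1/2. Key observation: gates 16-17 undo each other exactly, leaving only the rest of the circuit to track.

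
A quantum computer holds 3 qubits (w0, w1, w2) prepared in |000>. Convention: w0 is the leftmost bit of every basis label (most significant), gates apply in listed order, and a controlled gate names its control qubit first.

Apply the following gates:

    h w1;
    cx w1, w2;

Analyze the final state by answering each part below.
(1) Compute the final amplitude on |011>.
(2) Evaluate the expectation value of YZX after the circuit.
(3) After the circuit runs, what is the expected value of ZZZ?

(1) The amplitude on |011> is sqrt(2)/2.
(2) The expectation value of YZX is 0.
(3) The expectation value of ZZZ is 1.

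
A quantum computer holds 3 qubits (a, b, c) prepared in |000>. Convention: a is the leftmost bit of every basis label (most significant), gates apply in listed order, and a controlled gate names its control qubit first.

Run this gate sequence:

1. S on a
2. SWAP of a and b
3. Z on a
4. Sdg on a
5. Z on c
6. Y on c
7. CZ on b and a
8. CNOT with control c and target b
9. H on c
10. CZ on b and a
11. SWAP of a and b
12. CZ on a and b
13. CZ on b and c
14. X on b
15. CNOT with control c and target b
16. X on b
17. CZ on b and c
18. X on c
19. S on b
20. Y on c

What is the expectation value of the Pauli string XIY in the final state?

In the final state, XIY has expectation 0.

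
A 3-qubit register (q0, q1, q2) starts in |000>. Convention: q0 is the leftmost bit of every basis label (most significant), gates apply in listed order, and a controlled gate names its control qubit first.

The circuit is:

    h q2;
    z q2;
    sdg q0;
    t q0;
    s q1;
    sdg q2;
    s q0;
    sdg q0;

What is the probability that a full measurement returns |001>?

A full measurement returns |001> with probability 1/2. Key observation: the block from step 7 through step 8 cancels to the identity and can be dropped.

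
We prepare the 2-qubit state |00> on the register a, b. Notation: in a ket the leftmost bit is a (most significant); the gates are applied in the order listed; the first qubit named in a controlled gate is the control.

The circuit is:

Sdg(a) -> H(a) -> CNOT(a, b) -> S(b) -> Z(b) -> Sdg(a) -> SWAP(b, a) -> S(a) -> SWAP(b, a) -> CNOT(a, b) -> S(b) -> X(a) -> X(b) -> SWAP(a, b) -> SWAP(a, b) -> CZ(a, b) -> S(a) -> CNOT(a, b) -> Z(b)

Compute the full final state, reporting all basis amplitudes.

After the circuit, the state carries amplitude 0 on |00>, sqrt(2)*I/2 on |01>, -sqrt(2)*I/2 on |10>, 0 on |11>. Key observation: the block from step 14 through step 15 cancels to the identity and can be dropped.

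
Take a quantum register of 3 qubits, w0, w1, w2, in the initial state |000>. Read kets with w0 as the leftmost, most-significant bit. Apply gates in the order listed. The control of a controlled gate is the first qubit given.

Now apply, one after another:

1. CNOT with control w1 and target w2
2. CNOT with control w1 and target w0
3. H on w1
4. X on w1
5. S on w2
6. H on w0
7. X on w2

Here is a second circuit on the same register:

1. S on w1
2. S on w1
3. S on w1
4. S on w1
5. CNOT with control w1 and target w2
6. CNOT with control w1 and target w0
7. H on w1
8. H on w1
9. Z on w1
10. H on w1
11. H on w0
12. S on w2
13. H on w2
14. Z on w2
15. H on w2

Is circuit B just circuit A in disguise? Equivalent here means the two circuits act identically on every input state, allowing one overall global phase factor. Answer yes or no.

Yes — the two circuits implement the same unitary up to a global phase.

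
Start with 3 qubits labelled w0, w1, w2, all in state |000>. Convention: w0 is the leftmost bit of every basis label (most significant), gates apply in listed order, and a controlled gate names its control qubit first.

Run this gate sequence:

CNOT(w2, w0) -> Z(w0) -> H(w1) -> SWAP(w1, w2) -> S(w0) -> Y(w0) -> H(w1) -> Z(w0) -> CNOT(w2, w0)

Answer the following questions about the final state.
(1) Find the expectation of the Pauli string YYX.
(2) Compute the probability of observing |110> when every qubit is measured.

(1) In the final state, YYX has expectation 0.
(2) A full measurement returns |110> with probability 1/4.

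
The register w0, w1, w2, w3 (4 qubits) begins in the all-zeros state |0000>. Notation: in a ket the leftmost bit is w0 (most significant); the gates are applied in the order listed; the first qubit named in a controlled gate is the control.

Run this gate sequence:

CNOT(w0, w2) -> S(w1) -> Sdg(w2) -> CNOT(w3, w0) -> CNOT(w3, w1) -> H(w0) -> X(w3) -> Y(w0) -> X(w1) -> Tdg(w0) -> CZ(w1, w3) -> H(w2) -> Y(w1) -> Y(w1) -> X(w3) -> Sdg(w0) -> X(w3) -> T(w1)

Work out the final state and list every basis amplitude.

The final amplitudes are exp(3*I*pi/4)/2 on |0101>, exp(3*I*pi/4)/2 on |0111>, -1/2 on |1101>, -1/2 on |1111>, and 0 on every other basis state.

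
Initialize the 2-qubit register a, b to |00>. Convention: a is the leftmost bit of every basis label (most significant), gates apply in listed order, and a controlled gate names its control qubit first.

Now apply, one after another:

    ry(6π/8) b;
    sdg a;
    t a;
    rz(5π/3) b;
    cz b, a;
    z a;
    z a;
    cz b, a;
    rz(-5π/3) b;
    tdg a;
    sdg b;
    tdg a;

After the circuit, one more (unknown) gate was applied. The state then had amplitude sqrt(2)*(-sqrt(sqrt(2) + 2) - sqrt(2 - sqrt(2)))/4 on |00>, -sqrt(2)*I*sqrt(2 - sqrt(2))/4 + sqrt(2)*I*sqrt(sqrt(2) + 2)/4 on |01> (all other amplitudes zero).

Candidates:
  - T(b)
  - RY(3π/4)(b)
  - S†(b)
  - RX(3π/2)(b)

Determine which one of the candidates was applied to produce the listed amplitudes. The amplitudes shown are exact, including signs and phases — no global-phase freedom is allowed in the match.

It was RX(3π/2)(b) that produced the state shown. Key observation: gates 3-10 undo each other exactly, leaving only the rest of the circuit to track.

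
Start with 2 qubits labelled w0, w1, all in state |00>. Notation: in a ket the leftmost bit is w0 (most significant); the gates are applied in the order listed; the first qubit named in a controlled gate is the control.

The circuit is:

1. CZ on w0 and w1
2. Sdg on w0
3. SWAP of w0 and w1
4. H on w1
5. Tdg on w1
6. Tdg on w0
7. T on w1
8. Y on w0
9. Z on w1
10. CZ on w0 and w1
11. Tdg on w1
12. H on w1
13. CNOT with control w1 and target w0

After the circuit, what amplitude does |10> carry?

The final state's coefficient on |10> equals exp(I*pi/4)/2 + I/2.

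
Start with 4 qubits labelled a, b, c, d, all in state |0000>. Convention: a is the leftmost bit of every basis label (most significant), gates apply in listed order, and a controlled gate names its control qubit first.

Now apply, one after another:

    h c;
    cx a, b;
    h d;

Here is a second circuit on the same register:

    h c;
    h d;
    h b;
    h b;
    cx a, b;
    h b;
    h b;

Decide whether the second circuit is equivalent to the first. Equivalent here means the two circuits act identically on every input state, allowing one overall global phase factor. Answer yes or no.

Yes — the two circuits implement the same unitary up to a global phase.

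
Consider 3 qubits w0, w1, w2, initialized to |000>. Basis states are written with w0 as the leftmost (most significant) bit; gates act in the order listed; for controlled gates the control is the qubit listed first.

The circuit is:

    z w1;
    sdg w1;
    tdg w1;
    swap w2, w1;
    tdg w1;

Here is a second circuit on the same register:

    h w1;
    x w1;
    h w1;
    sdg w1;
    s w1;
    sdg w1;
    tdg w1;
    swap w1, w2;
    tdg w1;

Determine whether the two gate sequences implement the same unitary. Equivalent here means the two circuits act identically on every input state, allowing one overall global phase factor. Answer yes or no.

Yes — the two circuits implement the same unitary up to a global phase.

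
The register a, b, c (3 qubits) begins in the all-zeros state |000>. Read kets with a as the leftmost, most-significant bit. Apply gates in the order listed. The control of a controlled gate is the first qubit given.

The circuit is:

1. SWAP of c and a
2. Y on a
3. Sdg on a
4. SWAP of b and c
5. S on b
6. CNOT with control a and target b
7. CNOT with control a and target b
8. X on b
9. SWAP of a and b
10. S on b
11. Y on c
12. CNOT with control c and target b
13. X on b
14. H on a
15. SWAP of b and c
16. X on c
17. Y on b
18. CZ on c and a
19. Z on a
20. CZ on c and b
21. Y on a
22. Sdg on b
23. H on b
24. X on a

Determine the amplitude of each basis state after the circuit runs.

The resulting statevector has amplitude -1/2 on |000>, 0 on |001>, -1/2 on |010>, 0 on |011>, 1/2 on |100>, 0 on |101>, 1/2 on |110>, 0 on |111>.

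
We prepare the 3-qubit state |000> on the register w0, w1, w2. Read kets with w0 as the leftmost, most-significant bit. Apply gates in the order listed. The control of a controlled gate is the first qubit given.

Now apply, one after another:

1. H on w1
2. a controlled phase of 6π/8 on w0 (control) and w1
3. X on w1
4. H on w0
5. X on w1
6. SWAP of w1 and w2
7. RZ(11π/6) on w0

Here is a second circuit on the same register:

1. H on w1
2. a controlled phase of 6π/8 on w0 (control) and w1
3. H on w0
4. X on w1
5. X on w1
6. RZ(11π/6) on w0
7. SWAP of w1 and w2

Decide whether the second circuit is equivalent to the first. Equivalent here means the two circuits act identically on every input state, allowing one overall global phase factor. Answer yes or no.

Yes: on every input state the two circuits agree up to one overall phase factor.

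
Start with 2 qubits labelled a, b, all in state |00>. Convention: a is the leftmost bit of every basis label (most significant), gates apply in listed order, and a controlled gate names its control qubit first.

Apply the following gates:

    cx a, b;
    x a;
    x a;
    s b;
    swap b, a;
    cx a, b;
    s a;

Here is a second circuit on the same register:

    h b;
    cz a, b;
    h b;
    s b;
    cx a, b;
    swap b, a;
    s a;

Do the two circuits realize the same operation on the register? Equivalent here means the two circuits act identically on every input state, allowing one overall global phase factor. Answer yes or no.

No, they are not equivalent — no single phase factor reconciles the two unitaries.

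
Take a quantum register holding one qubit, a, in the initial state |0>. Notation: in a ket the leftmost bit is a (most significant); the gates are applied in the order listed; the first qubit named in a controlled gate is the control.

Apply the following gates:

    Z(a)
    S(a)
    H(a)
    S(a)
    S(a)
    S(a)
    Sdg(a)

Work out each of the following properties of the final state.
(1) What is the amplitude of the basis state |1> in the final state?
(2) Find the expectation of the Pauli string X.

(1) The final state's coefficient on |1> equals -sqrt(2)/2. Key observation: the block from step 6 through step 7 cancels to the identity and can be dropped.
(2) The observable X averages to -1.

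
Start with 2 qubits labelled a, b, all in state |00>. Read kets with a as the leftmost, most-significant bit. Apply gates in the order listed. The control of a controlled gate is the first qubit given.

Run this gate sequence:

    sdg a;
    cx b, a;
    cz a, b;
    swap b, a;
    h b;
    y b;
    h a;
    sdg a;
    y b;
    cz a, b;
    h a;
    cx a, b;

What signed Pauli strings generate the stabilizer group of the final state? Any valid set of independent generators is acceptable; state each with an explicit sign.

One valid set of independent stabilizer generators is +XI, +IY (any independent generating set of the same group is equally correct).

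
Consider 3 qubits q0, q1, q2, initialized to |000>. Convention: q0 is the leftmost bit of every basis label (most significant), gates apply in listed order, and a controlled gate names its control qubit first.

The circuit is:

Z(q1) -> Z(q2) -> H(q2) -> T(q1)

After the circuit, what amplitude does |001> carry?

The amplitude on |001> is sqrt(2)/2.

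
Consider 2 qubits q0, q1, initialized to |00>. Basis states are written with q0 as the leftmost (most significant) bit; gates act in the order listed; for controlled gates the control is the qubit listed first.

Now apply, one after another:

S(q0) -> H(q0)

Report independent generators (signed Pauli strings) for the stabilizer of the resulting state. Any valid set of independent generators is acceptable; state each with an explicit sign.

The final state is stabilized by the group generated by +XI, +IZ; other independent generating sets are equally valid.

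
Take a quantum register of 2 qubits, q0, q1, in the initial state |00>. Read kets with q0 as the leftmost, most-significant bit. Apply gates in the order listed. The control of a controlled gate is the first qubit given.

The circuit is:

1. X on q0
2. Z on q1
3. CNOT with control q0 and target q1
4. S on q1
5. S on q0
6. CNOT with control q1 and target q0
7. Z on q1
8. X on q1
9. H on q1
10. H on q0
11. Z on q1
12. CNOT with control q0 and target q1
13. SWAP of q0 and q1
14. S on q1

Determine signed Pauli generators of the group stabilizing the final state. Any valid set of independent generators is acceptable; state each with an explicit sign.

The final state is stabilized by the group generated by -XI, -IY; other independent generating sets are equally valid.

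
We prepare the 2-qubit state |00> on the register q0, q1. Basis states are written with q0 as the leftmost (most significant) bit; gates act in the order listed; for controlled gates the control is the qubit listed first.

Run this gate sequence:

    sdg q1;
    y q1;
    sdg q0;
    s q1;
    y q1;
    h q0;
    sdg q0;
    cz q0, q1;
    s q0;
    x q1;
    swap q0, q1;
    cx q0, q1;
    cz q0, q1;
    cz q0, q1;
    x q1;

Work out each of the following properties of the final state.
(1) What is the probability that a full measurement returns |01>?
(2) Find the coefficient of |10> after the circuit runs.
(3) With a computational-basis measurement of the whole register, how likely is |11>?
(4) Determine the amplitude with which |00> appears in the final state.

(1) The probability of measuring |01> is 0.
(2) |10> carries amplitude sqrt(2)*I/2 in the final state.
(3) Outcome |11> occurs with probability 1/2.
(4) |00> carries amplitude 0 in the final state.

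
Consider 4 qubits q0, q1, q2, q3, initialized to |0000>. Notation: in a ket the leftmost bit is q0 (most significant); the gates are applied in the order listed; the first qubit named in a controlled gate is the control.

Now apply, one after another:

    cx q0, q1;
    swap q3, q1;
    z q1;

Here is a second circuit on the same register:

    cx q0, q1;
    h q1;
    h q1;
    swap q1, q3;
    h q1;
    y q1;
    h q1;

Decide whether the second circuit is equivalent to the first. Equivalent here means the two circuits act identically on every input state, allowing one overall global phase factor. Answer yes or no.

No, they are not equivalent — no single phase factor reconciles the two unitaries.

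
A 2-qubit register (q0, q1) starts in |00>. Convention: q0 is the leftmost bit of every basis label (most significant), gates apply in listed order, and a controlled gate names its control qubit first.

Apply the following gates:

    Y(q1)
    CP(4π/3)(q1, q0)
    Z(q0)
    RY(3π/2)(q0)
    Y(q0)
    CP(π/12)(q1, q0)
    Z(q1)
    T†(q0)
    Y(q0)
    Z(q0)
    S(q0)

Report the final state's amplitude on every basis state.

The final amplitudes are 0 on |00>, sqrt(2)*exp(I*pi/3)/2 on |01>, 0 on |10>, -sqrt(2)/2 on |11>.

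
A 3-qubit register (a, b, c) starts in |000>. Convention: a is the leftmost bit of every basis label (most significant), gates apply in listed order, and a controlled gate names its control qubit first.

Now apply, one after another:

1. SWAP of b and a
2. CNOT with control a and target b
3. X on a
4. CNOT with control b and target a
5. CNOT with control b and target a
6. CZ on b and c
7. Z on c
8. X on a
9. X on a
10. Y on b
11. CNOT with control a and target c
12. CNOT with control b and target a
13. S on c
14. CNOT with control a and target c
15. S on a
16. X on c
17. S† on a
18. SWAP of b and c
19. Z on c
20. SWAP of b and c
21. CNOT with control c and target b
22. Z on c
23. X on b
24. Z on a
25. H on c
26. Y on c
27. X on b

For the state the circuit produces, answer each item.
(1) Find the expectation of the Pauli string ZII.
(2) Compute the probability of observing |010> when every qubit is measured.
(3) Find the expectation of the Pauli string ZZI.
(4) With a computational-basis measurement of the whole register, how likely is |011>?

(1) The expectation value of ZII is 1. Key observation: the block from step 8 through step 9 cancels to the identity and can be dropped.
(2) A full measurement returns |010> with probability 1/2.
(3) The observable ZZI averages to -1.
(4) The probability of measuring |011> is 1/2.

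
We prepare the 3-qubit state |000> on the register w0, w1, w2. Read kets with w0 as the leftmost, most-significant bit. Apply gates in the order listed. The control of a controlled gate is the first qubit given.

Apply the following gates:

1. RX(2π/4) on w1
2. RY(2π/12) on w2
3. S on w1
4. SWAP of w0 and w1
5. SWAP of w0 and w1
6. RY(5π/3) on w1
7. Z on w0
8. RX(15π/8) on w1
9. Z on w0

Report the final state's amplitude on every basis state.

The final amplitudes are sqrt(3)*cos(pi/16)/4 + cos(pi/16)/2 + I*sin(pi/16)/4 on |000>, cos(pi/16)/4 - sqrt(3)*I*sin(pi/16)/4 + I*sin(pi/16)/2 on |001>, cos(pi/16)/4 + sqrt(3)*I*sin(pi/16)/4 + I*sin(pi/16)/2 on |010>, -sqrt(3)*cos(pi/16)/4 + cos(pi/16)/2 + I*sin(pi/16)/4 on |011>, 0 on |100>, 0 on |101>, 0 on |110>, 0 on |111>.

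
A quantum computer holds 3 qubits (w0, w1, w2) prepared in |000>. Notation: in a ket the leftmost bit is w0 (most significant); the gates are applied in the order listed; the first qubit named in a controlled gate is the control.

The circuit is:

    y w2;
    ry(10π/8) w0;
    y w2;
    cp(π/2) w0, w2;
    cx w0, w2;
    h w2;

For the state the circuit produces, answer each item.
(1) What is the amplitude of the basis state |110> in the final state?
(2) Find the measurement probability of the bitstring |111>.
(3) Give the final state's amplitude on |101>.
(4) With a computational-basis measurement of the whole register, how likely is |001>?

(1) The amplitude on |110> is 0.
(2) The probability of measuring |111> is 0.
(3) The final state's coefficient on |101> equals -sqrt(2*sqrt(2) + 4)/4.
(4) Outcome |001> occurs with probability 1/4 - sqrt(2)/8.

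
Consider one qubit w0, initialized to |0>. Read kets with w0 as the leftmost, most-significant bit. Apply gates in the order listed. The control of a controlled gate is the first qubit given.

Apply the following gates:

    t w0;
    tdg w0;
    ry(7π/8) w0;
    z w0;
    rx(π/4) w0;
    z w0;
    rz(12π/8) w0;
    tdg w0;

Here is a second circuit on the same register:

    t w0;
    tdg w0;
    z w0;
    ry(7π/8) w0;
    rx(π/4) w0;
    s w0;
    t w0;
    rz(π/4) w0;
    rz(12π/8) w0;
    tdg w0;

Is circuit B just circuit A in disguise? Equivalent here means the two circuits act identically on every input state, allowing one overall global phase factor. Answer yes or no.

No, they are not equivalent — no single phase factor reconciles the two unitaries.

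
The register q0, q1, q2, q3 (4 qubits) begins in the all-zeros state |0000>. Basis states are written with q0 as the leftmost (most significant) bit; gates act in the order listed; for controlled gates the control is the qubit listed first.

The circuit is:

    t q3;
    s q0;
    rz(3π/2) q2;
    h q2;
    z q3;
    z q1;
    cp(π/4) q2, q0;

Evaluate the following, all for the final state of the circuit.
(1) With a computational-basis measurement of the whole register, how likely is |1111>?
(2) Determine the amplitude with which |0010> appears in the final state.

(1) Outcome |1111> occurs with probability 0.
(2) The final state's coefficient on |0010> equals -sqrt(2)*exp(I*pi/4)/2.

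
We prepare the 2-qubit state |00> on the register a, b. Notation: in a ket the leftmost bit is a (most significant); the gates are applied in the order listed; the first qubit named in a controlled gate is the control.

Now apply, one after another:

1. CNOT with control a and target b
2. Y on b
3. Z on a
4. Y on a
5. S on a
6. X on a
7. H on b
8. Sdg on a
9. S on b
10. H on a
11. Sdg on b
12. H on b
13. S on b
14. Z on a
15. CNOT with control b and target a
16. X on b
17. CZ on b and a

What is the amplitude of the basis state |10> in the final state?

|10> carries amplitude sqrt(2)/2 in the final state.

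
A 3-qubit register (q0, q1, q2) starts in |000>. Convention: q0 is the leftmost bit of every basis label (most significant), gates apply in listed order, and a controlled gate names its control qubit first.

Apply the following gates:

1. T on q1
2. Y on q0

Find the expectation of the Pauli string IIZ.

In the final state, IIZ has expectation 1.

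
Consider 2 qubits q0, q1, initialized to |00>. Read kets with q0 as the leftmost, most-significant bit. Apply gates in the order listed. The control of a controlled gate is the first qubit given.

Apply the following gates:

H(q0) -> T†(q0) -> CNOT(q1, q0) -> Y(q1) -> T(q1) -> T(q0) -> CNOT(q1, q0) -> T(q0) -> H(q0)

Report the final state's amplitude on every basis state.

After the circuit, the state carries amplitude 0 on |00>, -1/2 + exp(3*I*pi/4)/2 on |01>, 0 on |10>, 1/2 + exp(3*I*pi/4)/2 on |11>.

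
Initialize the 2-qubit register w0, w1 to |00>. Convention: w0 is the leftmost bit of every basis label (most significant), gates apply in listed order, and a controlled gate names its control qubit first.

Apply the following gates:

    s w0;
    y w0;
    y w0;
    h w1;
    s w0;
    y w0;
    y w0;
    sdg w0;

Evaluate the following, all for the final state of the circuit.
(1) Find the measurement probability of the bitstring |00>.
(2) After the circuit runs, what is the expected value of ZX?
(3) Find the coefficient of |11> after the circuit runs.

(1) A full measurement returns |00> with probability 1/2.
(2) The expectation value of ZX is 1.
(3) The final state's coefficient on |11> equals 0.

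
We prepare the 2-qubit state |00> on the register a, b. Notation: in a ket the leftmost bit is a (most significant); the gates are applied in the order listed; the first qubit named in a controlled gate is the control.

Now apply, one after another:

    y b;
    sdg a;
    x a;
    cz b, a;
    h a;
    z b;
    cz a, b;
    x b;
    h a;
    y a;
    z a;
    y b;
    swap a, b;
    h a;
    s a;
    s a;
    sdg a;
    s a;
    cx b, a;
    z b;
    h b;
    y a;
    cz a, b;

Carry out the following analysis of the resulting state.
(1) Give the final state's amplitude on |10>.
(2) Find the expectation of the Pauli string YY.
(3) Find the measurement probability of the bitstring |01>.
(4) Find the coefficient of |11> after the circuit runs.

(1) The amplitude on |10> is 1/2. Key observation: steps 16-17 multiply out to the identity, so the circuit reduces to the remaining gates.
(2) In the final state, YY has expectation 1.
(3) Outcome |01> occurs with probability 1/4.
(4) The amplitude on |11> is 1/2.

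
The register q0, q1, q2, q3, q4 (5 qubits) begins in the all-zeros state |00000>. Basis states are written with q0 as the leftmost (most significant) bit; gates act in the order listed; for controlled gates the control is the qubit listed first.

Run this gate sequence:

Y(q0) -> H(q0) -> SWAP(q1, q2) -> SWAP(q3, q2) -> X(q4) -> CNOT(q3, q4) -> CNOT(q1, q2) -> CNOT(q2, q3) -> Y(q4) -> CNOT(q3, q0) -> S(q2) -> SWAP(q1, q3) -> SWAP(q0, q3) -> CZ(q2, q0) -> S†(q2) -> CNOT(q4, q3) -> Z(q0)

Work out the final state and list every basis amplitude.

The resulting statevector has amplitude sqrt(2)/2 on |00000>, -sqrt(2)/2 on |00010>, and 0 on every other basis state.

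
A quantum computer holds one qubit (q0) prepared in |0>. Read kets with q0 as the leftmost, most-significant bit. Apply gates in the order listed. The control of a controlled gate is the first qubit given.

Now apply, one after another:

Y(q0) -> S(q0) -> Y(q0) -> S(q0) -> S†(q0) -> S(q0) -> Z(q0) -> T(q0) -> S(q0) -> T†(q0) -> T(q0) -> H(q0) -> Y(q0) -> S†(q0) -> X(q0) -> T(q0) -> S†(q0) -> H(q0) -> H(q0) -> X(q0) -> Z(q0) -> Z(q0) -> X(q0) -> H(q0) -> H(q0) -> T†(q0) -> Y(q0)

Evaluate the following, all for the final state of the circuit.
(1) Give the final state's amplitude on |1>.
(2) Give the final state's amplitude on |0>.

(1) The amplitude on |1> is -sqrt(2)/2. Key observation: the block from step 18 through step 25 cancels to the identity and can be dropped.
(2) |0> carries amplitude -sqrt(2)/2 in the final state.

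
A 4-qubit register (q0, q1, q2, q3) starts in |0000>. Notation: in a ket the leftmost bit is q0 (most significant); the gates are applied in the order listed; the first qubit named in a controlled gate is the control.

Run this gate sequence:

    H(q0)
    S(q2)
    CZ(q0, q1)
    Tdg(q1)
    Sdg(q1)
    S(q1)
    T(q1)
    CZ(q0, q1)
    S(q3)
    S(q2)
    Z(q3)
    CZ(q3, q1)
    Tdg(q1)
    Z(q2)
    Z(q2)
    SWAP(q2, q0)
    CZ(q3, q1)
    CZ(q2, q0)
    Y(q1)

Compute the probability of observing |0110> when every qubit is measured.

A full measurement returns |0110> with probability 1/2. Key observation: gates 3-8 undo each other exactly, leaving only the rest of the circuit to track.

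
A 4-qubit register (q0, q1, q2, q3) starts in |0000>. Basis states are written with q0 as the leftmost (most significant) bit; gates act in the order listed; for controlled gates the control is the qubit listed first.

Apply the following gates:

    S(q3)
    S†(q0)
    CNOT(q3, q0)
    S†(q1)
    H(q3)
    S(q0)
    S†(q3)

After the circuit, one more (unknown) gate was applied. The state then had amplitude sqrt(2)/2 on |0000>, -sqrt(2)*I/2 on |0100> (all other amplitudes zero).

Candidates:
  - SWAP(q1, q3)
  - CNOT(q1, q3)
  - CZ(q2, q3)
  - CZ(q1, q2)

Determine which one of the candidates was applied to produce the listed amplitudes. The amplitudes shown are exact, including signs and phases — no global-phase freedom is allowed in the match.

It was SWAP(q1, q3) that produced the state shown.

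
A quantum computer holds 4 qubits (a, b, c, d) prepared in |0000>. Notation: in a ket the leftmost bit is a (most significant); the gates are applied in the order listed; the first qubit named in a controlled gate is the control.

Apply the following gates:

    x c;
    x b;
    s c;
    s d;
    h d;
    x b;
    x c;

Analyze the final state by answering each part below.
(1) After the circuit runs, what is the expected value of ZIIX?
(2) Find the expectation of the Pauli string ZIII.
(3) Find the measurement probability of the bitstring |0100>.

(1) The observable ZIIX averages to 1.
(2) The expectation value of ZIII is 1.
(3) The probability of measuring |0100> is 0.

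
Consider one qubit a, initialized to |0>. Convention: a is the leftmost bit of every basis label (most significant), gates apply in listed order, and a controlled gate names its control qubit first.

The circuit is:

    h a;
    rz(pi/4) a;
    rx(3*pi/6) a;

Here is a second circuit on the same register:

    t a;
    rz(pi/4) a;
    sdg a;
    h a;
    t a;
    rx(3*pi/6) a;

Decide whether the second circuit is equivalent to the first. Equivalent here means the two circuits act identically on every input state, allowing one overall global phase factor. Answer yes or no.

Yes — the two circuits implement the same unitary up to a global phase.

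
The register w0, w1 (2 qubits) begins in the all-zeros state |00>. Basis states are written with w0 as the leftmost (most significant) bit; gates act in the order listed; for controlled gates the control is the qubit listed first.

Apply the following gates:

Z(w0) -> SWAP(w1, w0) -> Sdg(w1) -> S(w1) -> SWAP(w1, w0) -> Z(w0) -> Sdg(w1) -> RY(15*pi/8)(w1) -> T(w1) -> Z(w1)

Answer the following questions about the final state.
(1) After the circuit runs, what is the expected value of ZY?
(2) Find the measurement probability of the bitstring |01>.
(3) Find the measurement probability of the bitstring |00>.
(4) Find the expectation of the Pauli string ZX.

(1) The observable ZY averages to sqrt(4 - 2*sqrt(2))/4.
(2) A full measurement returns |01> with probability sin(pi/16)**2.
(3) Outcome |00> occurs with probability cos(pi/16)**2.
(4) The observable ZX averages to sqrt(4 - 2*sqrt(2))/4.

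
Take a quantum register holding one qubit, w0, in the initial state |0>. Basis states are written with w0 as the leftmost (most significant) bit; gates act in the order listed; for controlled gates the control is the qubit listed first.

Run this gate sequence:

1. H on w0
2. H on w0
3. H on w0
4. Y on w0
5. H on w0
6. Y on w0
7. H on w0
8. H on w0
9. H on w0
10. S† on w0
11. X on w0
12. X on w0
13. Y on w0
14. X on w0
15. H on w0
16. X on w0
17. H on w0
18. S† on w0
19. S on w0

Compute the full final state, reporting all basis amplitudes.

The resulting statevector has amplitude -sqrt(2)*I/2 on |0>, -sqrt(2)/2 on |1>.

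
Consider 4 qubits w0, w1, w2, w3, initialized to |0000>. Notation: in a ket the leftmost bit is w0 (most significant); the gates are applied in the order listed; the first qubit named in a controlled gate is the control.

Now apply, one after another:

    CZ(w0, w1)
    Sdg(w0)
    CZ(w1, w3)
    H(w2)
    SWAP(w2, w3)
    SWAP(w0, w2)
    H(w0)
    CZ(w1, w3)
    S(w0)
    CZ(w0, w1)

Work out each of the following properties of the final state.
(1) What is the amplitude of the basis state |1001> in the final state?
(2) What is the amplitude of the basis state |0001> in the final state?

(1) The final state's coefficient on |1001> equals I/2.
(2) |0001> carries amplitude 1/2 in the final state.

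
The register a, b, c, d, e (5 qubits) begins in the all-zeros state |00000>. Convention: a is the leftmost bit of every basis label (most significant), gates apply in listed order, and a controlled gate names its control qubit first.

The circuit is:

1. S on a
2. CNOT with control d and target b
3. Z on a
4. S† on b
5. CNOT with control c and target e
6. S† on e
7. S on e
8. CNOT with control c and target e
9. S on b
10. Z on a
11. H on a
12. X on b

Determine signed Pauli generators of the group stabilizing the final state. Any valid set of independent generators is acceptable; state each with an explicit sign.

The final state is stabilized by the group generated by +XIIII, -IZIII, +IIZII, +IIIZI, +IIIIZ; other independent generating sets are equally valid. Key observation: gates 3-10 undo each other exactly, leaving only the rest of the circuit to track.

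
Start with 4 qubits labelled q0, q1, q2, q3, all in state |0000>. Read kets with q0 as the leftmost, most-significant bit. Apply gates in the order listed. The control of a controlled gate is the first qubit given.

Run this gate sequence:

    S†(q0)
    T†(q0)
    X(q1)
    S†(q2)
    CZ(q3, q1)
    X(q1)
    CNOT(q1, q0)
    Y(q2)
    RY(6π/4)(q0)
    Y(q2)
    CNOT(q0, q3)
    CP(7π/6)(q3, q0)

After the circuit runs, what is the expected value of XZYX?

The expectation value of XZYX is 0.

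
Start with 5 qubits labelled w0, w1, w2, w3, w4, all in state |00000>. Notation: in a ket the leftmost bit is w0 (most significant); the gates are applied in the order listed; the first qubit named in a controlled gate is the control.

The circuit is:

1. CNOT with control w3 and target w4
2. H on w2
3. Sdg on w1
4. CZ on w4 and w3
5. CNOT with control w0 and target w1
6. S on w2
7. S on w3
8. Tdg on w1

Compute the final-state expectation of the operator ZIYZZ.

In the final state, ZIYZZ has expectation 1.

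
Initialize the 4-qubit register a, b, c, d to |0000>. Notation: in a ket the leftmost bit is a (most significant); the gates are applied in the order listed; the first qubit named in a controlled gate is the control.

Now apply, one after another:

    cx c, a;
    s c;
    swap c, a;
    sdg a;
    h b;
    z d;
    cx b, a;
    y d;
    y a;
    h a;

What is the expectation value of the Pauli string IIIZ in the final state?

In the final state, IIIZ has expectation -1.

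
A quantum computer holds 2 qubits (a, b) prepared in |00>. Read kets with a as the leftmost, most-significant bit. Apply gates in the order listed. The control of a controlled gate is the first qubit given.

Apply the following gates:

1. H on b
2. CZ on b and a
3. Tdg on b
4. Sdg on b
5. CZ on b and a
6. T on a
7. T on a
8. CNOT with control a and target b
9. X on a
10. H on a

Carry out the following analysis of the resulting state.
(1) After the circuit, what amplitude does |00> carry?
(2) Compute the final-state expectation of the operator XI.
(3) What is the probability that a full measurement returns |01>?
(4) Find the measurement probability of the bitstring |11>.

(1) The final state's coefficient on |00> equals 1/2.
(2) The observable XI averages to -1.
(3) A full measurement returns |01> with probability 1/4.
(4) Outcome |11> occurs with probability 1/4.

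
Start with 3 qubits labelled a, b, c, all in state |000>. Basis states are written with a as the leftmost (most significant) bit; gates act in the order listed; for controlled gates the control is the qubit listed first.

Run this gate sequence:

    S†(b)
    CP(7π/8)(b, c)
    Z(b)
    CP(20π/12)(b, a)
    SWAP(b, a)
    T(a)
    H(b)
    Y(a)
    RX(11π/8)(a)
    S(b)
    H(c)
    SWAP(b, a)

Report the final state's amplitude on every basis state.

The final amplitudes are sin(5*pi/16)/2 on |000>, sin(5*pi/16)/2 on |001>, -I*cos(5*pi/16)/2 on |010>, -I*cos(5*pi/16)/2 on |011>, I*sin(5*pi/16)/2 on |100>, I*sin(5*pi/16)/2 on |101>, cos(5*pi/16)/2 on |110>, cos(5*pi/16)/2 on |111>.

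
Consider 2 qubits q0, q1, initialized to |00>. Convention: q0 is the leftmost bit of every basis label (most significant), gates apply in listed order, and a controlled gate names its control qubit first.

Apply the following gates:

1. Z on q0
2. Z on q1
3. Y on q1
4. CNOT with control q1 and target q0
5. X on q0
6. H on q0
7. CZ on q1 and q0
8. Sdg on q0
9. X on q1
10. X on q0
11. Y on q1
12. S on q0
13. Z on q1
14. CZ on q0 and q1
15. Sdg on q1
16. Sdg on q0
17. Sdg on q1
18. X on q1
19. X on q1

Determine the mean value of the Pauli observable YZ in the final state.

The expectation value of YZ is -1.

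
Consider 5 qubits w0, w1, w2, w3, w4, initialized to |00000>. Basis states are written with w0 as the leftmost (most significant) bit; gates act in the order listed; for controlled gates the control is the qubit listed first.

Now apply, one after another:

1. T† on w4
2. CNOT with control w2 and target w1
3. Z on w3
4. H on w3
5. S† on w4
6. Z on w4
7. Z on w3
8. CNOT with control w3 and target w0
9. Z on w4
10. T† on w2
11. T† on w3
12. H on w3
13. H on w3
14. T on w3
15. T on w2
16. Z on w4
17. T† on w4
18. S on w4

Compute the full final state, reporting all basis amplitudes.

The resulting statevector has amplitude sqrt(2)/2 on |00000>, -sqrt(2)/2 on |10010>, and 0 on every other basis state. Key observation: steps 9-16 multiply out to the identity, so the circuit reduces to the remaining gates.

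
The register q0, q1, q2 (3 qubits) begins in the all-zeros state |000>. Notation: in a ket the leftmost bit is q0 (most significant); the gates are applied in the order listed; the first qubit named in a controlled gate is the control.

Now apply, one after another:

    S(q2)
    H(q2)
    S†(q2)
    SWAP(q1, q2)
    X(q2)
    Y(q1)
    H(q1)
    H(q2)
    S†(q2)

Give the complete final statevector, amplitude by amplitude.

The resulting statevector has amplitude sqrt(2)*(-1 + I)/4 on |000>, sqrt(2)*(-1 - I)/4 on |001>, sqrt(2)*(-1 - I)/4 on |010>, sqrt(2)*(1 - I)/4 on |011>, 0 on |100>, 0 on |101>, 0 on |110>, 0 on |111>.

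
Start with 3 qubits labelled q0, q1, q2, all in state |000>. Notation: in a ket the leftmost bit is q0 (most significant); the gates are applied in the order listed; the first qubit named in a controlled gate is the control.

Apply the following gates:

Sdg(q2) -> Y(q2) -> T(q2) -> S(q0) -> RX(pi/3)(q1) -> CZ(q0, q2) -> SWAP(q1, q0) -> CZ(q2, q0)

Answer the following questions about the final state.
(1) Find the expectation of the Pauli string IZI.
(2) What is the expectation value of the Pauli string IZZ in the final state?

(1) The observable IZI averages to 1.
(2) In the final state, IZZ has expectation -1.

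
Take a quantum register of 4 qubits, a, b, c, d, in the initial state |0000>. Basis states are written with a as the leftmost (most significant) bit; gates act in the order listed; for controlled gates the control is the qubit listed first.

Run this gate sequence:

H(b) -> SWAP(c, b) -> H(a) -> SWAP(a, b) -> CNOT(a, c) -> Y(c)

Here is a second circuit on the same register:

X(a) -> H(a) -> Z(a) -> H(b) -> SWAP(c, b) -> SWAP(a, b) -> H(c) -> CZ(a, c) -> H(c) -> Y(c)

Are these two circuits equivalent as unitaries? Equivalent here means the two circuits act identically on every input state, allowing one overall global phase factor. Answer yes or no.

Yes, they are equivalent — the unitaries differ by at most a global phase.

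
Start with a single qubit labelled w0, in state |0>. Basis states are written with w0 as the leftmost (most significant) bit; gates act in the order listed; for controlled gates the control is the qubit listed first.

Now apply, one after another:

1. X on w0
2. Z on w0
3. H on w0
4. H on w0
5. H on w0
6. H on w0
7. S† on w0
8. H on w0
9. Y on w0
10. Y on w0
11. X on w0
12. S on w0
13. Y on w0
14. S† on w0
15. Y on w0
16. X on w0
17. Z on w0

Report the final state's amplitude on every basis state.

The resulting statevector has amplitude -sqrt(2)/2 on |0>, sqrt(2)/2 on |1>. Key observation: gates 3-4 undo each other exactly, leaving only the rest of the circuit to track.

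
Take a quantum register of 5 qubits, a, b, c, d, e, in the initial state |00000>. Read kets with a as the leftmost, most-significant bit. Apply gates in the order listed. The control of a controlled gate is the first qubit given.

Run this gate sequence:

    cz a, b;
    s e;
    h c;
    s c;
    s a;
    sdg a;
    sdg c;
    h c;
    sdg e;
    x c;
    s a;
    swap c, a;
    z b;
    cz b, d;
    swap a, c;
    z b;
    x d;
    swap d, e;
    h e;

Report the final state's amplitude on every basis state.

After the circuit, the state carries amplitude sqrt(2)/2 on |00100>, -sqrt(2)/2 on |00101>, and 0 on every other basis state. Key observation: steps 2-9 multiply out to the identity, so the circuit reduces to the remaining gates.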